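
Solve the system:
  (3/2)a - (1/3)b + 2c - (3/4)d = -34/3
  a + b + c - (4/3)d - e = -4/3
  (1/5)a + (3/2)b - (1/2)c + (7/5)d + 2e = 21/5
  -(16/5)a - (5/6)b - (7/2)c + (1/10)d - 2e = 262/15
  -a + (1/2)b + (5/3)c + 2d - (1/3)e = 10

no solution

Row-reduce:
R1 ← R1 / (3/2).
R2 ← R2 − 1·R1.
R3 ← R3 − 1/5·R1.
R4 ← R4 + 16/5·R1.
R5 ← R5 + 1·R1.
R2 ← R2 / (11/9).
R1 ← R1 + 2/9·R2.
R3 ← R3 − 139/90·R2.
R4 ← R4 + 139/90·R2.
R5 ← R5 − 5/18·R2.
R3 ← R3 / (-19/55).
R1 ← R1 − 14/11·R3.
R2 ← R2 + 3/11·R3.
R4 ← R4 − 19/55·R3.
R5 ← R5 − 203/66·R3.
Swap R4 and R5.
R4 ← R4 / (33407/1368).
R1 ← R1 − 499/57·R4.
R2 ← R2 + 205/76·R4.
R3 ← R3 + 1685/228·R4.
Row 5 reduces to 0 = -1, a contradiction. The system is inconsistent.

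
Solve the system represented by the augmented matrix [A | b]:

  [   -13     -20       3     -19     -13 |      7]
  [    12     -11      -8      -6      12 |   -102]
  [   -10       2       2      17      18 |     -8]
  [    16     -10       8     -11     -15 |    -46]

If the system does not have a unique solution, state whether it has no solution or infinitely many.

infinitely many solutions

Row-reduce:
R1 ← R1 / (-13).
R2 ← R2 − 12·R1.
R3 ← R3 + 10·R1.
R4 ← R4 − 16·R1.
R2 ← R2 / (-383/13).
R1 ← R1 − 20/13·R2.
R3 ← R3 − 226/13·R2.
R4 ← R4 + 450/13·R2.
R3 ← R3 / (-1300/383).
R1 ← R1 + 193/383·R3.
R2 ← R2 − 68/383·R3.
R4 ← R4 − 6832/383·R3.
R4 ← R4 / (28089/325).
R1 ← R1 + 3119/1300·R4.
R2 ← R2 − 561/325·R4.
R3 ← R3 + 6789/1300·R4.
Rank is 4 with 5 unknowns, leaving x_5 free.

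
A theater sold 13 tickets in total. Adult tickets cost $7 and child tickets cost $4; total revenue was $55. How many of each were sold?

adult tickets: 1, child tickets: 12

Let a = adult tickets, c = child tickets.
  a + c = 13
  7a + 4c = 55
From equation 1: a = 13 − c.
Substitute into equation 2 and solve: c = 12.
Then a = 1.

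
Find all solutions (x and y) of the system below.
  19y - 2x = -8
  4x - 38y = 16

infinitely many solutions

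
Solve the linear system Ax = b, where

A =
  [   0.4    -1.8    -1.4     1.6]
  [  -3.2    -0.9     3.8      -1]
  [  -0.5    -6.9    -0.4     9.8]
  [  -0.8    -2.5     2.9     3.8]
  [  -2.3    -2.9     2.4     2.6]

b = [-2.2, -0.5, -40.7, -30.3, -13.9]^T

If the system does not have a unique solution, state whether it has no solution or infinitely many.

x_1 = -6, x_2 = 1, x_3 = -6, x_4 = -4

Row-reduce the augmented matrix:
R1 ← R1 / (2/5).
R2 ← R2 + 16/5·R1.
R3 ← R3 + 1/2·R1.
R4 ← R4 + 4/5·R1.
R5 ← R5 + 23/10·R1.
R2 ← R2 / (-153/10).
R1 ← R1 + 9/2·R2.
R3 ← R3 + 183/20·R2.
R4 ← R4 + 61/10·R2.
R5 ← R5 + 53/4·R2.
R3 ← R3 / (2321/1020).
R1 ← R1 + 45/34·R3.
R2 ← R2 − 74/153·R3.
R4 ← R4 − 4667/1530·R3.
R5 ← R5 − 2321/3060·R3.
R4 ← R4 / (-47149/11605).
R1 ← R1 − 7632/2321·R4.
R2 ← R2 + 4130/2321·R4.
R3 ← R3 − 4838/2321·R4.
R5 reduces to 0 = 0, so the extra equation is consistent.
Reading off the reduced rows gives x_1 = -6, x_2 = 1, x_3 = -6, x_4 = -4.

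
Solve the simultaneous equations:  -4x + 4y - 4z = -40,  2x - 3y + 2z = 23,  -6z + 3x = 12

Row-reduce the augmented matrix:
R1 ← R1 / (-4).
R2 ← R2 − 2·R1.
R3 ← R3 − 3·R1.
R2 ← R2 / (-1).
R1 ← R1 + 1·R2.
R3 ← R3 − 3·R2.
R3 ← R3 / (-9).
R1 ← R1 − 1·R3.
Reading off the reduced rows gives x = 6, y = -3, z = 1.

x = 6, y = -3, z = 1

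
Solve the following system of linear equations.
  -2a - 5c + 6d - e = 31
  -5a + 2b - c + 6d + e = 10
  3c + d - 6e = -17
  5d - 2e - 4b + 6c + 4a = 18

Row-reduce:
R1 ← R1 / (-2).
R2 ← R2 + 5·R1.
R4 ← R4 − 4·R1.
R2 ← R2 / (2).
R4 ← R4 + 4·R2.
R3 ← R3 / (3).
R1 ← R1 − 5/2·R3.
R2 ← R2 − 23/4·R3.
R4 ← R4 − 19·R3.
R4 ← R4 / (-22/3).
R1 ← R1 + 23/6·R4.
R2 ← R2 + 77/12·R4.
R3 ← R3 − 1/3·R4.
Rank is 4 with 5 unknowns, leaving e free.

infinitely many solutions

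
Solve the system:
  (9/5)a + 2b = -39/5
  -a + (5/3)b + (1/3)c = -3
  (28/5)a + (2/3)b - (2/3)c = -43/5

Row-reduce:
R1 ← R1 / (9/5).
R2 ← R2 + 1·R1.
R3 ← R3 − 28/5·R1.
R2 ← R2 / (25/9).
R1 ← R1 − 10/9·R2.
R3 ← R3 + 50/9·R2.
Row 3 reduces to 0 = 1, a contradiction. The system is inconsistent.

no solution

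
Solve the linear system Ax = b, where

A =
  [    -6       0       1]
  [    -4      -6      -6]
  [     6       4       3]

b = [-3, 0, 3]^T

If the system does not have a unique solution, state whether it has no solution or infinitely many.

Row-reduce the augmented matrix:
R1 ← R1 / (-6).
R2 ← R2 + 4·R1.
R3 ← R3 − 6·R1.
R2 ← R2 / (-6).
R3 ← R3 − 4·R2.
R3 ← R3 / (-4/9).
R1 ← R1 + 1/6·R3.
R2 ← R2 − 10/9·R3.
Reading off the reduced rows gives x_1 = 0, x_2 = 3, x_3 = -3.

x_1 = 0, x_2 = 3, x_3 = -3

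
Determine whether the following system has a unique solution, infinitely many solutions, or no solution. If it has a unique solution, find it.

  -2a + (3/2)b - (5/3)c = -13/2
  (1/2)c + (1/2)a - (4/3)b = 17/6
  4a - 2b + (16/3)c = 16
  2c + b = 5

no solution

Row-reduce:
R1 ← R1 / (-2).
R2 ← R2 − 1/2·R1.
R3 ← R3 − 4·R1.
R2 ← R2 / (-23/24).
R1 ← R1 + 3/4·R2.
R3 ← R3 − 1·R2.
R4 ← R4 − 1·R2.
R3 ← R3 / (48/23).
R1 ← R1 − 53/69·R3.
R2 ← R2 + 2/23·R3.
R4 ← R4 − 48/23·R3.
Row 4 reduces to 0 = 2, a contradiction. The system is inconsistent.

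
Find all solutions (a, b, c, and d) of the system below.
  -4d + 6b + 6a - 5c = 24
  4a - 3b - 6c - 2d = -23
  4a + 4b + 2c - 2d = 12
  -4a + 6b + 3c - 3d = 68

Row-reduce the augmented matrix:
R1 ← R1 / (6).
R2 ← R2 − 4·R1.
R3 ← R3 − 4·R1.
R4 ← R4 + 4·R1.
R2 ← R2 / (-7).
R1 ← R1 − 1·R2.
R4 ← R4 − 10·R2.
R3 ← R3 / (16/3).
R1 ← R1 + 17/14·R3.
R2 ← R2 − 8/21·R3.
R4 ← R4 + 29/7·R3.
R4 ← R4 / (-235/56).
R1 ← R1 + 47/112·R4.
R2 ← R2 + 1/7·R4.
R3 ← R3 − 1/8·R4.
Reading off the reduced rows gives a = -5, b = 5, c = 0, d = -6.

a = -5, b = 5, c = 0, d = -6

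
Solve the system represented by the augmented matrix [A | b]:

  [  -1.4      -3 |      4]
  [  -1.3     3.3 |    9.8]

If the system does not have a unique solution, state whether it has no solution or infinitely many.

x_1 = -5, x_2 = 1

Row-reduce the augmented matrix:
R1 ← R1 / (-7/5).
R2 ← R2 + 13/10·R1.
R2 ← R2 / (213/35).
R1 ← R1 − 15/7·R2.
Reading off the reduced rows gives x_1 = -5, x_2 = 1.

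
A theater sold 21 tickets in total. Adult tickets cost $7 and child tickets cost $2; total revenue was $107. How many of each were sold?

adult tickets: 13, child tickets: 8

Let a = adult tickets, c = child tickets.
  a + c = 21
  2c + 7a = 107
Row-reduce the augmented matrix:
R2 ← R2 − 7·R1.
R2 ← R2 / (-5).
R1 ← R1 − 1·R2.
Reading off the reduced rows gives a = 13, c = 8.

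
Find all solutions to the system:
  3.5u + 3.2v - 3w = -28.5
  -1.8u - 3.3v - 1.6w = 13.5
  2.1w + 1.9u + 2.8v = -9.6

u = -1, v = -5, w = 3

Row-reduce the augmented matrix:
R1 ← R1 / (7/2).
R2 ← R2 + 9/5·R1.
R3 ← R3 − 19/10·R1.
R2 ← R2 / (-579/350).
R1 ← R1 − 32/35·R2.
R3 ← R3 − 186/175·R2.
R3 ← R3 / (3299/1930).
R1 ← R1 + 1502/579·R3.
R2 ← R2 − 1100/579·R3.
Reading off the reduced rows gives u = -1, v = -5, w = 3.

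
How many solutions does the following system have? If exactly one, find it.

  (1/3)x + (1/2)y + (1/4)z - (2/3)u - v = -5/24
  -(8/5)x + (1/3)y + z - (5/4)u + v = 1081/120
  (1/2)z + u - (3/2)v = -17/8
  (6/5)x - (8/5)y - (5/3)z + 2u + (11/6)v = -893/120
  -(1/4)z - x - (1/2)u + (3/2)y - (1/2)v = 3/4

Row-reduce the augmented matrix:
R1 ← R1 / (1/3).
R2 ← R2 + 8/5·R1.
R4 ← R4 − 6/5·R1.
R5 ← R5 + 1·R1.
R2 ← R2 / (41/15).
R1 ← R1 − 3/2·R2.
R4 ← R4 + 17/5·R2.
R5 ← R5 − 3·R2.
R3 ← R3 / (1/2).
R1 ← R1 + 75/164·R3.
R2 ← R2 − 33/41·R3.
R4 ← R4 − 209/1230·R3.
R5 ← R5 + 157/82·R3.
R4 ← R4 / (-3629/2460).
R1 ← R1 − 445/328·R4.
R2 ← R2 + 531/164·R4.
R3 ← R3 − 2·R4.
R5 ← R5 − 1019/164·R4.
R5 ← R5 / (180/3629).
R1 ← R1 + 16955/14516·R5.
R2 ← R2 + 5970/3629·R5.
R3 ← R3 + 4903/3629·R5.
R4 ← R4 + 2992/3629·R5.
Reading off the reduced rows gives x = -3, y = -2, z = 3/2, u = -5/2, v = 1/4.

x = -3, y = -2, z = 3/2, u = -5/2, v = 1/4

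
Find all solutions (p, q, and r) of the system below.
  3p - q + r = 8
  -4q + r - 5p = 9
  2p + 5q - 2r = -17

Row-reduce:
R1 ← R1 / (3).
R2 ← R2 + 5·R1.
R3 ← R3 − 2·R1.
R2 ← R2 / (-17/3).
R1 ← R1 + 1/3·R2.
R3 ← R3 − 17/3·R2.
Rank is 2 with 3 unknowns, leaving r free.

infinitely many solutions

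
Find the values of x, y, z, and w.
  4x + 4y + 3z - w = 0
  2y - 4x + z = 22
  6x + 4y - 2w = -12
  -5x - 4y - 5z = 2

x = -4, y = 2, z = 2, w = -2

Row-reduce the augmented matrix:
R1 ← R1 / (4).
R2 ← R2 + 4·R1.
R3 ← R3 − 6·R1.
R4 ← R4 + 5·R1.
R2 ← R2 / (6).
R1 ← R1 − 1·R2.
R3 ← R3 + 2·R2.
R4 ← R4 − 1·R2.
R3 ← R3 / (-19/6).
R1 ← R1 − 1/12·R3.
R2 ← R2 − 2/3·R3.
R4 ← R4 + 23/12·R3.
R4 ← R4 / (-11/19).
R1 ← R1 + 2/19·R4.
R2 ← R2 + 13/38·R4.
R3 ← R3 − 5/19·R4.
Reading off the reduced rows gives x = -4, y = 2, z = 2, w = -2.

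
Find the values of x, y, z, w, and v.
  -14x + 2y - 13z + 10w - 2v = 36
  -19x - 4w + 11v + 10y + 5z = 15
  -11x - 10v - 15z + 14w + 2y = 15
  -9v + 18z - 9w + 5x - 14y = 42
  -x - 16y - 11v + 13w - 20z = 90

x = -3, y = -6, z = 0, w = 1, v = 2

Row-reduce the augmented matrix:
R1 ← R1 / (-14).
R2 ← R2 + 19·R1.
R3 ← R3 + 11·R1.
R4 ← R4 − 5·R1.
R5 ← R5 + 1·R1.
R2 ← R2 / (51/7).
R1 ← R1 + 1/7·R2.
R3 ← R3 − 3/7·R2.
R4 ← R4 + 93/7·R2.
R5 ← R5 + 113/7·R2.
R3 ← R3 / (-104/17).
R1 ← R1 − 70/51·R3.
R2 ← R2 − 317/102·R3.
R4 ← R4 − 929/17·R3.
R5 ← R5 − 1586/51·R3.
R4 ← R4 / (1385/52).
R1 ← R1 − 43/78·R4.
R2 ← R2 − 385/312·R4.
R3 ← R3 + 61/52·R4.
R5 ← R5 − 59/6·R4.
R5 ← R5 / (-7219/2770).
R1 ← R1 + 373/1385·R5.
R2 ← R2 − 337/1108·R5.
R3 ← R3 + 4017/2770·R5.
R4 ← R4 + 6989/2770·R5.
Reading off the reduced rows gives x = -3, y = -6, z = 0, w = 1, v = 2.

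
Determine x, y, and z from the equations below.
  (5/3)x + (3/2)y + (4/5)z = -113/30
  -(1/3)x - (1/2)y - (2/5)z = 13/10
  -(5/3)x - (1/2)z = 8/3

x = -1, y = -1/3, z = -2

Row-reduce the augmented matrix:
R1 ← R1 / (5/3).
R2 ← R2 + 1/3·R1.
R3 ← R3 + 5/3·R1.
R2 ← R2 / (-1/5).
R1 ← R1 − 9/10·R2.
R3 ← R3 − 3/2·R2.
R3 ← R3 / (-3/2).
R1 ← R1 + 3/5·R3.
R2 ← R2 − 6/5·R3.
Reading off the reduced rows gives x = -1, y = -1/3, z = -2.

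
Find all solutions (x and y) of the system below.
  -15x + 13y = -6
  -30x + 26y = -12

infinitely many solutions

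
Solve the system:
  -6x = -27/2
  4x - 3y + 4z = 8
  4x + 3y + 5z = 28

Row-reduce the augmented matrix:
R1 ← R1 / (-6).
R2 ← R2 − 4·R1.
R3 ← R3 − 4·R1.
R2 ← R2 / (-3).
R3 ← R3 − 3·R2.
R3 ← R3 / (9).
R2 ← R2 + 4/3·R3.
Reading off the reduced rows gives x = 9/4, y = 3, z = 2.

x = 9/4, y = 3, z = 2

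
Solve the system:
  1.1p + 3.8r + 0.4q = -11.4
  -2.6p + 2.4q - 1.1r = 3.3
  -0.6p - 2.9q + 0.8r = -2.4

p = 0, q = 0, r = -3

Row-reduce the augmented matrix:
R1 ← R1 / (11/10).
R2 ← R2 + 13/5·R1.
R3 ← R3 + 3/5·R1.
R2 ← R2 / (184/55).
R1 ← R1 − 4/11·R2.
R3 ← R3 + 59/22·R2.
R3 ← R3 / (33823/3680).
R1 ← R1 − 239/92·R3.
R2 ← R2 − 867/368·R3.
Reading off the reduced rows gives p = 0, q = 0, r = -3.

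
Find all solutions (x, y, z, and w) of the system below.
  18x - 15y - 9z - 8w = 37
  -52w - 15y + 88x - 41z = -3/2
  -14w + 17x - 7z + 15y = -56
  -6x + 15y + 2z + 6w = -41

no solution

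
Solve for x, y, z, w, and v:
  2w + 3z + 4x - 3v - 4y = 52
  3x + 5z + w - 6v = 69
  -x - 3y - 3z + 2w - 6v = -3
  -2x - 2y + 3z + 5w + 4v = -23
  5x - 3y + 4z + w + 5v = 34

x = 6, y = -1, z = 6, w = -3, v = -4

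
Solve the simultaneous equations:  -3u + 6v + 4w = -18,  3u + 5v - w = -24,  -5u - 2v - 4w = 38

u = -4, v = -3, w = -3

Row-reduce the augmented matrix:
R1 ← R1 / (-3).
R2 ← R2 − 3·R1.
R3 ← R3 + 5·R1.
R2 ← R2 / (11).
R1 ← R1 + 2·R2.
R3 ← R3 + 12·R2.
R3 ← R3 / (-244/33).
R1 ← R1 + 26/33·R3.
R2 ← R2 − 3/11·R3.
Reading off the reduced rows gives u = -4, v = -3, w = -3.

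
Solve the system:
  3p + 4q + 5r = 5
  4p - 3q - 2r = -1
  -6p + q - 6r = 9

p = 1, q = 3, r = -2

Row-reduce the augmented matrix:
R1 ← R1 / (3).
R2 ← R2 − 4·R1.
R3 ← R3 + 6·R1.
R2 ← R2 / (-25/3).
R1 ← R1 − 4/3·R2.
R3 ← R3 − 9·R2.
R3 ← R3 / (-134/25).
R1 ← R1 − 7/25·R3.
R2 ← R2 − 26/25·R3.
Reading off the reduced rows gives p = 1, q = 3, r = -2.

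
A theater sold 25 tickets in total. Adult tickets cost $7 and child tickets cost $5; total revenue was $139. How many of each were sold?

adult tickets: 7, child tickets: 18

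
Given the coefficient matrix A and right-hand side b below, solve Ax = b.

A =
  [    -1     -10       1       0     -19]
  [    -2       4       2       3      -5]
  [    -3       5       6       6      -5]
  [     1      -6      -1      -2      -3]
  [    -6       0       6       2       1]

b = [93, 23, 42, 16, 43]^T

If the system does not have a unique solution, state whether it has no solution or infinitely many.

Row-reduce:
R1 ← R1 / (-1).
R2 ← R2 + 2·R1.
R3 ← R3 + 3·R1.
R4 ← R4 − 1·R1.
R5 ← R5 + 6·R1.
R2 ← R2 / (24).
R1 ← R1 − 10·R2.
R3 ← R3 − 35·R2.
R4 ← R4 + 16·R2.
R5 ← R5 − 60·R2.
R3 ← R3 / (3).
R1 ← R1 + 1·R3.
Swap R4 and R5.
R4 ← R4 / (-11/2).
R1 ← R1 + 17/24·R4.
R2 ← R2 − 1/8·R4.
R3 ← R3 − 13/24·R4.
Row 5 reduces to 0 = 1/3, a contradiction. The system is inconsistent.

no solution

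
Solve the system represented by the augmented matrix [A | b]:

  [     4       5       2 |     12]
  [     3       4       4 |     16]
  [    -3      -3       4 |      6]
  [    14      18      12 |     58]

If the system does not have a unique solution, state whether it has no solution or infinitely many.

Row-reduce:
R1 ← R1 / (4).
R2 ← R2 − 3·R1.
R3 ← R3 + 3·R1.
R4 ← R4 − 14·R1.
R2 ← R2 / (1/4).
R1 ← R1 − 5/4·R2.
R3 ← R3 − 3/4·R2.
R4 ← R4 − 1/2·R2.
R3 ← R3 / (-2).
R1 ← R1 + 12·R3.
R2 ← R2 − 10·R3.
Row 4 reduces to 0 = 2, a contradiction. The system is inconsistent.

no solution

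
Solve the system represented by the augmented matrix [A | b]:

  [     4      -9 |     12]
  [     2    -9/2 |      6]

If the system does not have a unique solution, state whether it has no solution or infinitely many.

infinitely many solutions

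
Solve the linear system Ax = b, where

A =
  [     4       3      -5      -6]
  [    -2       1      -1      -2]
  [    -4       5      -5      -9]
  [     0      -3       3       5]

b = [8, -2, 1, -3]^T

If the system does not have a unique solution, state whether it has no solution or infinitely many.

Row-reduce:
R1 ← R1 / (4).
R2 ← R2 + 2·R1.
R3 ← R3 + 4·R1.
R2 ← R2 / (5/2).
R1 ← R1 − 3/4·R2.
R3 ← R3 − 8·R2.
R4 ← R4 + 3·R2.
R3 ← R3 / (6/5).
R1 ← R1 + 1/5·R3.
R2 ← R2 + 7/5·R3.
R4 ← R4 + 6/5·R3.
Row 4 reduces to 0 = 2, a contradiction. The system is inconsistent.

no solution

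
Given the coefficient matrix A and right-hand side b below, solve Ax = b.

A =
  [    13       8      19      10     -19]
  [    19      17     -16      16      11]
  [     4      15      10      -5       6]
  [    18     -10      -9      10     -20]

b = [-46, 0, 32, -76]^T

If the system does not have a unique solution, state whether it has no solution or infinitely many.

infinitely many solutions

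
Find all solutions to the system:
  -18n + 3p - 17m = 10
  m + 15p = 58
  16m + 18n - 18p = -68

infinitely many solutions

Row-reduce:
R1 ← R1 / (-17).
R2 ← R2 − 1·R1.
R3 ← R3 − 16·R1.
R2 ← R2 / (-18/17).
R1 ← R1 − 18/17·R2.
R3 ← R3 − 18/17·R2.
Rank is 2 with 3 unknowns, leaving p free.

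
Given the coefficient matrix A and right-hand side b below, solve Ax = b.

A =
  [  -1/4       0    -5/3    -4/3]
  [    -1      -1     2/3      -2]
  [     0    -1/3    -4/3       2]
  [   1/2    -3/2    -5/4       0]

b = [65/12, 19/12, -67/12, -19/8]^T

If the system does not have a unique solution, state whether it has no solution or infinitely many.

Row-reduce the augmented matrix:
R1 ← R1 / (-1/4).
R2 ← R2 + 1·R1.
R4 ← R4 − 1/2·R1.
R2 ← R2 / (-1).
R3 ← R3 + 1/3·R2.
R4 ← R4 + 3/2·R2.
R3 ← R3 / (-34/9).
R1 ← R1 − 20/3·R3.
R2 ← R2 + 22/3·R3.
R4 ← R4 + 187/12·R3.
R4 ← R4 / (-34/3).
R1 ← R1 − 352/51·R4.
R2 ← R2 + 86/17·R4.
R3 ← R3 + 4/17·R4.
Reading off the reduced rows gives x_1 = 1, x_2 = 11/4, x_3 = -1, x_4 = -3.

x_1 = 1, x_2 = 11/4, x_3 = -1, x_4 = -3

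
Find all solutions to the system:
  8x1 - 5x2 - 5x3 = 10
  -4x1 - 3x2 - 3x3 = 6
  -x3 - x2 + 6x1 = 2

Row-reduce:
R1 ← R1 / (8).
R2 ← R2 + 4·R1.
R3 ← R3 − 6·R1.
R2 ← R2 / (-11/2).
R1 ← R1 + 5/8·R2.
R3 ← R3 − 11/4·R2.
Rank is 2 with 3 unknowns, leaving x3 free.

infinitely many solutions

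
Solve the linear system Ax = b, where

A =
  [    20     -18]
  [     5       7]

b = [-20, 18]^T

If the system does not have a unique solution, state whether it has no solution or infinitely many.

x_1 = 4/5, x_2 = 2

Row-reduce the augmented matrix:
R1 ← R1 / (20).
R2 ← R2 − 5·R1.
R2 ← R2 / (23/2).
R1 ← R1 + 9/10·R2.
Reading off the reduced rows gives x_1 = 4/5, x_2 = 2.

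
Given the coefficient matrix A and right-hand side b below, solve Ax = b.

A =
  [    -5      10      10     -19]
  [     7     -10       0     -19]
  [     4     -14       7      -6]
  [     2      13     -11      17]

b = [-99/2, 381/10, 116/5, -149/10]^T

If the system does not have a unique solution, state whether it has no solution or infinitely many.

Row-reduce the augmented matrix:
R1 ← R1 / (-5).
R2 ← R2 − 7·R1.
R3 ← R3 − 4·R1.
R4 ← R4 − 2·R1.
R2 ← R2 / (4).
R1 ← R1 + 2·R2.
R3 ← R3 + 6·R2.
R4 ← R4 − 17·R2.
R3 ← R3 / (36).
R1 ← R1 − 5·R3.
R2 ← R2 − 7/2·R3.
R4 ← R4 + 133/2·R3.
R4 ← R4 / (1696/45).
R1 ← R1 + 59/9·R4.
R2 ← R2 + 121/45·R4.
R3 ← R3 + 112/45·R4.
Reading off the reduced rows gives x_1 = -1/5, x_2 = -3, x_3 = -3, x_4 = -1/2.

x_1 = -1/5, x_2 = -3, x_3 = -3, x_4 = -1/2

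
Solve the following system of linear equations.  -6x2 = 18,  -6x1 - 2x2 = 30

Row-reduce the augmented matrix:
Swap R1 and R2.
R1 ← R1 / (-6).
R2 ← R2 / (-6).
R1 ← R1 − 1/3·R2.
Reading off the reduced rows gives x1 = -4, x2 = -3.

x1 = -4, x2 = -3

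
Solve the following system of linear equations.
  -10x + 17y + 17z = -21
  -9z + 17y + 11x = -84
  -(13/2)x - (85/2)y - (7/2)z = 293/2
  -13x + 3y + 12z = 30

no solution

Row-reduce:
R1 ← R1 / (-10).
R2 ← R2 − 11·R1.
R3 ← R3 + 13/2·R1.
R4 ← R4 + 13·R1.
R2 ← R2 / (357/10).
R1 ← R1 + 17/10·R2.
R3 ← R3 + 1071/20·R2.
R4 ← R4 + 191/10·R2.
Swap R3 and R4.
R3 ← R3 / (-1753/357).
R1 ← R1 + 26/21·R3.
R2 ← R2 − 97/357·R3.
Row 4 reduces to 0 = -1/2, a contradiction. The system is inconsistent.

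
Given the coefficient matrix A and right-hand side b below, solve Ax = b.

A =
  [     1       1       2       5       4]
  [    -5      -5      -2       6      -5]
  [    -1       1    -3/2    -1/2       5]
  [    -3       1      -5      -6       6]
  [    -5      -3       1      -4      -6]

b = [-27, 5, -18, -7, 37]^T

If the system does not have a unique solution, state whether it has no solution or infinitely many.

Row-reduce:
R2 ← R2 + 5·R1.
R3 ← R3 + 1·R1.
R4 ← R4 + 3·R1.
R5 ← R5 + 5·R1.
Swap R2 and R3.
R2 ← R2 / (2).
R1 ← R1 − 1·R2.
R4 ← R4 − 4·R2.
R5 ← R5 − 2·R2.
R3 ← R3 / (8).
R1 ← R1 − 7/4·R3.
R2 ← R2 − 1/4·R3.
R5 ← R5 − 21/2·R3.
Swap R4 and R5.
R4 ← R4 / (-387/16).
R1 ← R1 + 129/32·R4.
R2 ← R2 − 41/32·R4.
R3 ← R3 − 31/8·R4.
Row 5 reduces to 0 = 2, a contradiction. The system is inconsistent.

no solution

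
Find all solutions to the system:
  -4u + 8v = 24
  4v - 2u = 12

Row-reduce:
R1 ← R1 / (-4).
R2 ← R2 + 2·R1.
Rank is 1 with 2 unknowns, leaving v free.

infinitely many solutions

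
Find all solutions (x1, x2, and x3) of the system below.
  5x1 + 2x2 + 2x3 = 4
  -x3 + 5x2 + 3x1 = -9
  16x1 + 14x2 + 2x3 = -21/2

no solution

Row-reduce:
R1 ← R1 / (5).
R2 ← R2 − 3·R1.
R3 ← R3 − 16·R1.
R2 ← R2 / (19/5).
R1 ← R1 − 2/5·R2.
R3 ← R3 − 38/5·R2.
Row 3 reduces to 0 = -1/2, a contradiction. The system is inconsistent.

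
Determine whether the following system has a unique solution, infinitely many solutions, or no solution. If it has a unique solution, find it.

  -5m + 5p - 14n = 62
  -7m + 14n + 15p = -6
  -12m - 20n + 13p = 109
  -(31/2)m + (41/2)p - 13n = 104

Row-reduce:
R1 ← R1 / (-5).
R2 ← R2 + 7·R1.
R3 ← R3 + 12·R1.
R4 ← R4 + 31/2·R1.
R2 ← R2 / (168/5).
R1 ← R1 − 14/5·R2.
R3 ← R3 − 68/5·R2.
R4 ← R4 − 152/5·R2.
R3 ← R3 / (-47/21).
R1 ← R1 + 5/3·R3.
R2 ← R2 − 5/21·R3.
R4 ← R4 + 47/21·R3.
Row 4 reduces to 0 = -2, a contradiction. The system is inconsistent.

no solution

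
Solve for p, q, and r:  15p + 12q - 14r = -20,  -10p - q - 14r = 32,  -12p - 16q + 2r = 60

p = 0, q = -4, r = -2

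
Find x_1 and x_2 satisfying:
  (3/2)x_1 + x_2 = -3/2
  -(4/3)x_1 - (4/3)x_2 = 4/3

Row-reduce the augmented matrix:
R1 ← R1 / (3/2).
R2 ← R2 + 4/3·R1.
R2 ← R2 / (-4/9).
R1 ← R1 − 2/3·R2.
Reading off the reduced rows gives x_1 = -1, x_2 = 0.

x_1 = -1, x_2 = 0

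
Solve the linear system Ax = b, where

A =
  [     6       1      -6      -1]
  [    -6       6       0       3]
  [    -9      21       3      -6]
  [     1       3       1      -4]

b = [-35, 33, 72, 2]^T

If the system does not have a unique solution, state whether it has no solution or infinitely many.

Row-reduce:
R1 ← R1 / (6).
R2 ← R2 + 6·R1.
R3 ← R3 + 9·R1.
R4 ← R4 − 1·R1.
R2 ← R2 / (7).
R1 ← R1 − 1/6·R2.
R3 ← R3 − 45/2·R2.
R4 ← R4 − 17/6·R2.
R3 ← R3 / (93/7).
R1 ← R1 + 6/7·R3.
R2 ← R2 + 6/7·R3.
R4 ← R4 − 31/7·R3.
Rank is 3 with 4 unknowns, leaving x_4 free.

infinitely many solutions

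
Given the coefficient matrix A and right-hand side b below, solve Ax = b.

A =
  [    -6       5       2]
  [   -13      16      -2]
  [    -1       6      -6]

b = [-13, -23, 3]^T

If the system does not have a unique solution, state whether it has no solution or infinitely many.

infinitely many solutions

Row-reduce:
R1 ← R1 / (-6).
R2 ← R2 + 13·R1.
R3 ← R3 + 1·R1.
R2 ← R2 / (31/6).
R1 ← R1 + 5/6·R2.
R3 ← R3 − 31/6·R2.
Rank is 2 with 3 unknowns, leaving x_3 free.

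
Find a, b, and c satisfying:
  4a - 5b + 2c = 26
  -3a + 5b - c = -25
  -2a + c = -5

a = 2, b = -4, c = -1

Row-reduce the augmented matrix:
R1 ← R1 / (4).
R2 ← R2 + 3·R1.
R3 ← R3 + 2·R1.
R2 ← R2 / (5/4).
R1 ← R1 + 5/4·R2.
R3 ← R3 + 5/2·R2.
R3 ← R3 / (3).
R1 ← R1 − 1·R3.
R2 ← R2 − 2/5·R3.
Reading off the reduced rows gives a = 2, b = -4, c = -1.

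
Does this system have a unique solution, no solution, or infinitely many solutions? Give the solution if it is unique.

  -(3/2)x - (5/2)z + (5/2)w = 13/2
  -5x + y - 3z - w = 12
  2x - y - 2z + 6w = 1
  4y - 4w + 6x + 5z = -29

Row-reduce:
R1 ← R1 / (-3/2).
R2 ← R2 + 5·R1.
R3 ← R3 − 2·R1.
R4 ← R4 − 6·R1.
R3 ← R3 + 1·R2.
R4 ← R4 − 4·R2.
Swap R3 and R4.
R3 ← R3 / (-79/3).
R1 ← R1 − 5/3·R3.
R2 ← R2 − 16/3·R3.
Rank is 3 with 4 unknowns, leaving w free.

infinitely many solutions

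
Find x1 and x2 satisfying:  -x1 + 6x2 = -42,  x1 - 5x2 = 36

x1 = 6, x2 = -6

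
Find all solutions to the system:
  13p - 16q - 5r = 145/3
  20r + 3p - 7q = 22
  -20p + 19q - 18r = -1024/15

p = 4/3, q = -2, r = 1/5

Row-reduce the augmented matrix:
R1 ← R1 / (13).
R2 ← R2 − 3·R1.
R3 ← R3 + 20·R1.
R2 ← R2 / (-43/13).
R1 ← R1 + 16/13·R2.
R3 ← R3 + 73/13·R2.
R3 ← R3 / (-2649/43).
R1 ← R1 + 355/43·R3.
R2 ← R2 + 275/43·R3.
Reading off the reduced rows gives p = 4/3, q = -2, r = 1/5.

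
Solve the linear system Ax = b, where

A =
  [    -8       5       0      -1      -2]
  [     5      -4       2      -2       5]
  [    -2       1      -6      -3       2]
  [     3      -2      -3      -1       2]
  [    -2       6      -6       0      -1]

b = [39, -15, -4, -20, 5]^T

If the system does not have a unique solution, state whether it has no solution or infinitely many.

Row-reduce:
R1 ← R1 / (-8).
R2 ← R2 − 5·R1.
R3 ← R3 + 2·R1.
R4 ← R4 − 3·R1.
R5 ← R5 + 2·R1.
R2 ← R2 / (-7/8).
R1 ← R1 + 5/8·R2.
R3 ← R3 + 1/4·R2.
R4 ← R4 + 1/8·R2.
R5 ← R5 − 19/4·R2.
R3 ← R3 / (-46/7).
R1 ← R1 + 10/7·R3.
R2 ← R2 + 16/7·R3.
R4 ← R4 + 23/7·R3.
R5 ← R5 − 34/7·R3.
Swap R4 and R5.
R4 ← R4 / (-356/23).
R1 ← R1 − 56/23·R4.
R2 ← R2 − 85/23·R4.
R3 ← R3 − 7/23·R4.
Row 5 reduces to 0 = 3/2, a contradiction. The system is inconsistent.

no solution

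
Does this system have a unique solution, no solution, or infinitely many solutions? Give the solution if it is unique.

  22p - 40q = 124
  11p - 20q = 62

Row-reduce:
R1 ← R1 / (22).
R2 ← R2 − 11·R1.
Rank is 1 with 2 unknowns, leaving q free.

infinitely many solutions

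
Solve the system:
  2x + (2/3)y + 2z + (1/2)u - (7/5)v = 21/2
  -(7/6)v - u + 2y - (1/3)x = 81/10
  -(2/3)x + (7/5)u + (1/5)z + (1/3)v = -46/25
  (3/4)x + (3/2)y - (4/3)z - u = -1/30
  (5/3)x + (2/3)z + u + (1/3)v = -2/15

Row-reduce the augmented matrix:
R1 ← R1 / (2).
R2 ← R2 + 1/3·R1.
R3 ← R3 + 2/3·R1.
R4 ← R4 − 3/4·R1.
R5 ← R5 − 5/3·R1.
R2 ← R2 / (19/9).
R1 ← R1 − 1/3·R2.
R3 ← R3 − 2/9·R2.
R4 ← R4 − 5/4·R2.
R5 ← R5 + 5/9·R2.
R3 ← R3 / (79/95).
R1 ← R1 − 18/19·R3.
R2 ← R2 − 3/19·R3.
R4 ← R4 + 130/57·R3.
R5 ← R5 + 52/57·R3.
R4 ← R4 / (47/12).
R1 ← R1 + 3/2·R4.
R2 ← R2 + 3/4·R4.
R3 ← R3 − 2·R4.
R5 ← R5 − 13/6·R4.
R5 ← R5 / (27973/74260).
R1 ← R1 − 2847/74260·R5.
R2 ← R2 + 59287/148520·R5.
R3 ← R3 + 12887/18565·R5.
R4 ← R4 − 39601/111390·R5.
Reading off the reduced rows gives x = 0, y = 9/5, z = 14/5, u = -1, v = -3.

x = 0, y = 9/5, z = 14/5, u = -1, v = -3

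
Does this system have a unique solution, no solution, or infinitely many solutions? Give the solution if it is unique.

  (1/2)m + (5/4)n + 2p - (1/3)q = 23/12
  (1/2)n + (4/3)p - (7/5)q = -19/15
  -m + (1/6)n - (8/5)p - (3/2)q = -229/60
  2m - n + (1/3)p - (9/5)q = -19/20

Row-reduce the augmented matrix:
R1 ← R1 / (1/2).
R3 ← R3 + 1·R1.
R4 ← R4 − 2·R1.
R2 ← R2 / (1/2).
R1 ← R1 − 5/2·R2.
R3 ← R3 − 8/3·R2.
R4 ← R4 + 6·R2.
R3 ← R3 / (-212/45).
R1 ← R1 + 8/3·R3.
R2 ← R2 − 8/3·R3.
R4 ← R4 − 25/3·R3.
R4 ← R4 / (-947/120).
R1 ← R1 − 10/3·R4.
R2 ← R2 − 1/5·R4.
R3 ← R3 + 9/8·R4.
Reading off the reduced rows gives m = 4/3, n = 1, p = 1/4, q = 3/2.

m = 4/3, n = 1, p = 1/4, q = 3/2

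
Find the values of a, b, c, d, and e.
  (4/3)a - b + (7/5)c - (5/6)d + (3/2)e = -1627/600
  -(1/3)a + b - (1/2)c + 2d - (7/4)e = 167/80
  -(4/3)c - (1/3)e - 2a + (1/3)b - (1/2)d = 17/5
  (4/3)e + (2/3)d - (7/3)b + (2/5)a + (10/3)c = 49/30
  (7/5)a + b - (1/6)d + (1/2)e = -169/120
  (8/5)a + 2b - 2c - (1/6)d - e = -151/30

Row-reduce the augmented matrix:
R1 ← R1 / (4/3).
R2 ← R2 + 1/3·R1.
R3 ← R3 + 2·R1.
R4 ← R4 − 2/5·R1.
R5 ← R5 − 7/5·R1.
R6 ← R6 − 8/5·R1.
R2 ← R2 / (3/4).
R1 ← R1 + 3/4·R2.
R3 ← R3 + 7/6·R2.
R4 ← R4 + 61/30·R2.
R5 ← R5 − 41/20·R2.
R6 ← R6 − 16/5·R2.
R3 ← R3 / (8/15).
R1 ← R1 − 9/10·R3.
R2 ← R2 + 1/5·R3.
R4 ← R4 − 188/75·R3.
R5 ← R5 + 53/50·R3.
R6 ← R6 + 76/25·R3.
R4 ← R4 / (9/10).
R1 ← R1 + 7/12·R4.
R2 ← R2 − 25/9·R4.
R3 ← R3 − 35/18·R4.
R5 ← R5 + 383/180·R4.
R6 ← R6 + 9/10·R4.
R5 ← R5 / (-145/72).
R1 ← R1 + 25/24·R5.
R2 ← R2 − 131/36·R5.
R3 ← R3 − 125/36·R5.
R4 ← R4 + 2·R5.
R6 reduces to 0 = 0, so the extra equation is consistent.
Reading off the reduced rows gives a = -3, b = 5/2, c = 11/5, d = 1/2, e = 3/4.

a = -3, b = 5/2, c = 11/5, d = 1/2, e = 3/4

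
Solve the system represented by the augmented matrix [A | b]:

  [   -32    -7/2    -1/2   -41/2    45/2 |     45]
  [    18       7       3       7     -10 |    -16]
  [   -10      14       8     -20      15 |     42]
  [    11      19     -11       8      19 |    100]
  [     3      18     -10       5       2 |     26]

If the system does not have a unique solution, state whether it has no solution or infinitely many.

Row-reduce:
R1 ← R1 / (-32).
R2 ← R2 − 18·R1.
R3 ← R3 + 10·R1.
R4 ← R4 − 11·R1.
R5 ← R5 − 3·R1.
R2 ← R2 / (161/32).
R1 ← R1 − 7/64·R2.
R3 ← R3 − 483/32·R2.
R4 ← R4 − 1139/64·R2.
R5 ← R5 − 1131/64·R2.
Swap R3 and R4.
R3 ← R3 / (-3347/161).
R1 ← R1 + 1/23·R3.
R2 ← R2 − 87/161·R3.
R5 ← R5 + 3155/161·R3.
Swap R4 and R5.
R4 ← R4 / (9996/3347).
R1 ← R1 − 2355/3347·R4.
R2 ← R2 + 1537/3347·R4.
R3 ← R3 + 2734/3347·R4.
Rank is 4 with 5 unknowns, leaving x_5 free.

infinitely many solutions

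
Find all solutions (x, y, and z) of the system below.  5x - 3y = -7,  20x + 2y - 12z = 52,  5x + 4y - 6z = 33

Row-reduce:
R1 ← R1 / (5).
R2 ← R2 − 20·R1.
R3 ← R3 − 5·R1.
R2 ← R2 / (14).
R1 ← R1 + 3/5·R2.
R3 ← R3 − 7·R2.
Rank is 2 with 3 unknowns, leaving z free.

infinitely many solutions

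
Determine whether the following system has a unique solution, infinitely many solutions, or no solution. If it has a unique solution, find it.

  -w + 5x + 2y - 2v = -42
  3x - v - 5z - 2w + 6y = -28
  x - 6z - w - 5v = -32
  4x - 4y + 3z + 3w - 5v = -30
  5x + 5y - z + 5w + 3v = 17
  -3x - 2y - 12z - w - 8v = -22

x = -6, y = 1, z = 0, w = 6, v = 4

Row-reduce the augmented matrix:
R1 ← R1 / (5).
R2 ← R2 − 3·R1.
R3 ← R3 − 1·R1.
R4 ← R4 − 4·R1.
R5 ← R5 − 5·R1.
R6 ← R6 + 3·R1.
R2 ← R2 / (24/5).
R1 ← R1 − 2/5·R2.
R3 ← R3 + 2/5·R2.
R4 ← R4 + 28/5·R2.
R5 ← R5 − 3·R2.
R6 ← R6 + 4/5·R2.
R3 ← R3 / (-77/12).
R1 ← R1 − 5/12·R3.
R2 ← R2 + 25/24·R3.
R4 ← R4 + 17/6·R3.
R5 ← R5 − 17/8·R3.
R6 ← R6 + 77/6·R3.
R4 ← R4 / (18/7).
R1 ← R1 + 1/7·R4.
R2 ← R2 + 1/7·R4.
R3 ← R3 − 1/7·R4.
R5 ← R5 − 46/7·R4.
R5 ← R5 / (113/18).
R1 ← R1 + 7/9·R5.
R2 ← R2 − 13/18·R5.
R3 ← R3 − 7/9·R5.
R4 ← R4 + 4/9·R5.
R6 reduces to 0 = 0, so the extra equation is consistent.
Reading off the reduced rows gives x = -6, y = 1, z = 0, w = 6, v = 4.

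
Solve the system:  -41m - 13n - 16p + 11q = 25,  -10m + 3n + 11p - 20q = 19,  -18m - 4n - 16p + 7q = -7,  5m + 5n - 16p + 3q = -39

Row-reduce:
R1 ← R1 / (-41).
R2 ← R2 + 10·R1.
R3 ← R3 + 18·R1.
R4 ← R4 − 5·R1.
R2 ← R2 / (253/41).
R1 ← R1 − 13/41·R2.
R3 ← R3 − 70/41·R2.
R4 ← R4 − 140/41·R2.
R3 ← R3 / (-3314/253).
R1 ← R1 + 95/253·R3.
R2 ← R2 − 611/253·R3.
R4 ← R4 + 6628/253·R3.
Rank is 3 with 4 unknowns, leaving q free.

infinitely many solutions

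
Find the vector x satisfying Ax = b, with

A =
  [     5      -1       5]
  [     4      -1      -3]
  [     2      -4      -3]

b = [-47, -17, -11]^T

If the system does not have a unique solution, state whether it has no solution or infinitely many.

x_1 = -6, x_2 = 2, x_3 = -3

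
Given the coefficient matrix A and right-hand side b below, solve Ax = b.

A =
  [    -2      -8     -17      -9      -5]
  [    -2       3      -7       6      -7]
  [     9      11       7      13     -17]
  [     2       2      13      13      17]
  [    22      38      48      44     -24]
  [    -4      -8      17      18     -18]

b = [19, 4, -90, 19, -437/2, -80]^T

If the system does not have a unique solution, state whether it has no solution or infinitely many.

Row-reduce:
R1 ← R1 / (-2).
R2 ← R2 + 2·R1.
R3 ← R3 − 9·R1.
R4 ← R4 − 2·R1.
R5 ← R5 − 22·R1.
R6 ← R6 + 4·R1.
R2 ← R2 / (11).
R1 ← R1 − 4·R2.
R3 ← R3 + 25·R2.
R4 ← R4 + 6·R2.
R5 ← R5 + 50·R2.
R6 ← R6 − 8·R2.
R3 ← R3 / (-1029/22).
R1 ← R1 − 107/22·R3.
R2 ← R2 − 10/11·R3.
R4 ← R4 − 16/11·R3.
R5 ← R5 + 1029/11·R3.
R6 ← R6 − 481/11·R3.
R4 ← R4 / (12746/1029).
R1 ← R1 + 277/1029·R4.
R2 ← R2 − 1535/1029·R4.
R3 ← R3 + 145/1029·R4.
R6 ← R6 − 32159/1029·R4.
Swap R5 and R6.
R5 ← R5 / (-457527/6373).
R1 ← R1 + 7300/6373·R5.
R2 ← R2 + 13936/6373·R5.
R3 ← R3 − 6693/6373·R5.
R4 ← R4 − 4908/6373·R5.
Row 6 reduces to 0 = -1/2, a contradiction. The system is inconsistent.

no solution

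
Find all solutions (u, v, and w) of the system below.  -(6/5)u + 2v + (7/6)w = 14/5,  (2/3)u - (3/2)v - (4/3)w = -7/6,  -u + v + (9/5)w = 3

u = -4, v = -1, w = 0

Row-reduce the augmented matrix:
R1 ← R1 / (-6/5).
R2 ← R2 − 2/3·R1.
R3 ← R3 + 1·R1.
R2 ← R2 / (-7/18).
R1 ← R1 + 5/3·R2.
R3 ← R3 + 2/3·R2.
R3 ← R3 / (841/420).
R1 ← R1 − 55/28·R3.
R2 ← R2 − 37/21·R3.
Reading off the reduced rows gives u = -4, v = -1, w = 0.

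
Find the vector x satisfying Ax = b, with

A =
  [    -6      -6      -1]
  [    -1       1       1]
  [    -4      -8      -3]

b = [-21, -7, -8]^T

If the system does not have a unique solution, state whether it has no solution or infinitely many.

no solution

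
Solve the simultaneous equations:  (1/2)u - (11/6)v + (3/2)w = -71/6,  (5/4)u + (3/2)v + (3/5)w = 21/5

infinitely many solutions

Row-reduce:
R1 ← R1 / (1/2).
R2 ← R2 − 5/4·R1.
R2 ← R2 / (73/12).
R1 ← R1 + 11/3·R2.
Rank is 2 with 3 unknowns, leaving w free.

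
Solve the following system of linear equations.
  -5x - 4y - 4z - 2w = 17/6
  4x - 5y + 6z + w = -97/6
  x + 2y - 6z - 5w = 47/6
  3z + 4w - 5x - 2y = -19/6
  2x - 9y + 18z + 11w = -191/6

x = 1/2, y = 1/2, z = -3, w = 7/3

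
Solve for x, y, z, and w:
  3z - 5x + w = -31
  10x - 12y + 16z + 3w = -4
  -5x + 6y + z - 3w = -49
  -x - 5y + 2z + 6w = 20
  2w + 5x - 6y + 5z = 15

x = 4, y = -2, z = -5, w = 4

Row-reduce the augmented matrix:
R1 ← R1 / (-5).
R2 ← R2 − 10·R1.
R3 ← R3 + 5·R1.
R4 ← R4 + 1·R1.
R5 ← R5 − 5·R1.
R2 ← R2 / (-12).
R3 ← R3 − 6·R2.
R4 ← R4 + 5·R2.
R5 ← R5 + 6·R2.
R3 ← R3 / (9).
R1 ← R1 + 3/5·R3.
R2 ← R2 + 11/6·R3.
R4 ← R4 + 233/30·R3.
R5 ← R5 + 3·R3.
R4 ← R4 / (109/45).
R1 ← R1 + 3/10·R4.
R2 ← R2 + 13/18·R4.
R3 ← R3 + 1/6·R4.
R5 reduces to 0 = 0, so the extra equation is consistent.
Reading off the reduced rows gives x = 4, y = -2, z = -5, w = 4.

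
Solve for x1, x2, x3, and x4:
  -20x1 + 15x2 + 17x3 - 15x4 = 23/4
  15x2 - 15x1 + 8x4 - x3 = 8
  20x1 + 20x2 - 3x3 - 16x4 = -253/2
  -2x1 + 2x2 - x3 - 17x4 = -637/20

x1 = -11/5, x2 = -5/2, x3 = 3/2, x4 = 7/4

Row-reduce the augmented matrix:
R1 ← R1 / (-20).
R2 ← R2 + 15·R1.
R3 ← R3 − 20·R1.
R4 ← R4 + 2·R1.
R2 ← R2 / (15/4).
R1 ← R1 + 3/4·R2.
R3 ← R3 − 35·R2.
R4 ← R4 − 1/2·R2.
R3 ← R3 / (427/3).
R1 ← R1 + 18/5·R3.
R2 ← R2 + 11/3·R3.
R4 ← R4 + 13/15·R3.
R4 ← R4 / (-41311/2135).
R1 ← R1 + 311/427·R4.
R2 ← R2 + 627/2135·R4.
R3 ← R3 + 632/427·R4.
Reading off the reduced rows gives x1 = -11/5, x2 = -5/2, x3 = 3/2, x4 = 7/4.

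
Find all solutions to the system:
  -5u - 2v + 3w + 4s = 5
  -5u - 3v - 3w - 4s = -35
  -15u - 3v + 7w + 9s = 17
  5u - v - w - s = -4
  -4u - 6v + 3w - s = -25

no solution

Row-reduce:
R1 ← R1 / (-5).
R2 ← R2 + 5·R1.
R3 ← R3 + 15·R1.
R4 ← R4 − 5·R1.
R5 ← R5 + 4·R1.
R2 ← R2 / (-1).
R1 ← R1 − 2/5·R2.
R3 ← R3 − 3·R2.
R4 ← R4 + 3·R2.
R5 ← R5 + 22/5·R2.
R3 ← R3 / (-20).
R1 ← R1 + 3·R3.
R2 ← R2 − 6·R3.
R4 ← R4 − 20·R3.
R5 ← R5 − 27·R3.
Swap R4 and R5.
R4 ← R4 / (-109/20).
R1 ← R1 − 1/20·R4.
R2 ← R2 + 1/10·R4.
R3 ← R3 − 27/20·R4.
Row 5 reduces to 0 = 3, a contradiction. The system is inconsistent.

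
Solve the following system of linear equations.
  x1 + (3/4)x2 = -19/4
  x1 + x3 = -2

infinitely many solutions

Row-reduce:
R2 ← R2 − 1·R1.
R2 ← R2 / (-3/4).
R1 ← R1 − 3/4·R2.
Rank is 2 with 3 unknowns, leaving x3 free.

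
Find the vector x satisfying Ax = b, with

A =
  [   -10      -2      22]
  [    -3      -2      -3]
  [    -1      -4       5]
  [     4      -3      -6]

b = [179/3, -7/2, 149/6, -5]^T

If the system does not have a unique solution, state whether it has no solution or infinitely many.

Row-reduce the augmented matrix:
R1 ← R1 / (-10).
R2 ← R2 + 3·R1.
R3 ← R3 + 1·R1.
R4 ← R4 − 4·R1.
R2 ← R2 / (-7/5).
R1 ← R1 − 1/5·R2.
R3 ← R3 + 19/5·R2.
R4 ← R4 + 19/5·R2.
R3 ← R3 / (202/7).
R1 ← R1 + 25/7·R3.
R2 ← R2 − 48/7·R3.
R4 ← R4 − 202/7·R3.
R4 reduces to 0 = 0, so the extra equation is consistent.
Reading off the reduced rows gives x_1 = 1/2, x_2 = -3, x_3 = 8/3.

x_1 = 1/2, x_2 = -3, x_3 = 8/3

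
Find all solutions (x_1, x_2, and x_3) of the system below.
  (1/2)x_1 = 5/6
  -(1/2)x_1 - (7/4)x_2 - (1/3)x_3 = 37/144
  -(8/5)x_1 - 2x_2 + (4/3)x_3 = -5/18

Row-reduce the augmented matrix:
R1 ← R1 / (1/2).
R2 ← R2 + 1/2·R1.
R3 ← R3 + 8/5·R1.
R2 ← R2 / (-7/4).
R3 ← R3 + 2·R2.
R3 ← R3 / (12/7).
R2 ← R2 − 4/21·R3.
Reading off the reduced rows gives x_1 = 5/3, x_2 = -3/4, x_3 = 2/3.

x_1 = 5/3, x_2 = -3/4, x_3 = 2/3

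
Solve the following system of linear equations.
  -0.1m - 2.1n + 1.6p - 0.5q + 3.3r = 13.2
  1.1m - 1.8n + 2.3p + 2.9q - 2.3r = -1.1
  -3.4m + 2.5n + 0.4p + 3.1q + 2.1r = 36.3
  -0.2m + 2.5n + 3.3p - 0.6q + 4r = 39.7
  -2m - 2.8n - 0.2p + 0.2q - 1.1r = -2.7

m = -5, n = 3, p = 6, q = 1, r = 3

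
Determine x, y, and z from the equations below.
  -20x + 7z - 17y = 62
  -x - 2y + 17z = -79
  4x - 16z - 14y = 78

Row-reduce the augmented matrix:
R1 ← R1 / (-20).
R2 ← R2 + 1·R1.
R3 ← R3 − 4·R1.
R2 ← R2 / (-23/20).
R1 ← R1 − 17/20·R2.
R3 ← R3 + 87/5·R2.
R3 ← R3 / (-6130/23).
R1 ← R1 − 275/23·R3.
R2 ← R2 + 333/23·R3.
Reading off the reduced rows gives x = -4, y = -1, z = -5.

x = -4, y = -1, z = -5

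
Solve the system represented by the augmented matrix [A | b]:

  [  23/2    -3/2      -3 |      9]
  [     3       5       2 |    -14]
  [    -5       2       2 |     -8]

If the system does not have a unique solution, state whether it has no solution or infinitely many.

infinitely many solutions

Row-reduce:
R1 ← R1 / (23/2).
R2 ← R2 − 3·R1.
R3 ← R3 + 5·R1.
R2 ← R2 / (124/23).
R1 ← R1 + 3/23·R2.
R3 ← R3 − 31/23·R2.
Rank is 2 with 3 unknowns, leaving x_3 free.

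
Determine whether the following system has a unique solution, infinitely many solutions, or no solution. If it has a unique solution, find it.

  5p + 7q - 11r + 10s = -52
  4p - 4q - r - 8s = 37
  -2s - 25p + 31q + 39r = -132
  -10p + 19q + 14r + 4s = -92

Row-reduce:
R1 ← R1 / (5).
R2 ← R2 − 4·R1.
R3 ← R3 + 25·R1.
R4 ← R4 + 10·R1.
R2 ← R2 / (-48/5).
R1 ← R1 − 7/5·R2.
R3 ← R3 − 66·R2.
R4 ← R4 − 33·R2.
R3 ← R3 / (301/8).
R1 ← R1 + 17/16·R3.
R2 ← R2 + 13/16·R3.
R4 ← R4 − 301/16·R3.
Rank is 3 with 4 unknowns, leaving s free.

infinitely many solutions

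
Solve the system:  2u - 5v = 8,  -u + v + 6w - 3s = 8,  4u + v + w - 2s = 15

Row-reduce:
R1 ← R1 / (2).
R2 ← R2 + 1·R1.
R3 ← R3 − 4·R1.
R2 ← R2 / (-3/2).
R1 ← R1 + 5/2·R2.
R3 ← R3 − 11·R2.
R3 ← R3 / (45).
R1 ← R1 + 10·R3.
R2 ← R2 + 4·R3.
Rank is 3 with 4 unknowns, leaving s free.

infinitely many solutions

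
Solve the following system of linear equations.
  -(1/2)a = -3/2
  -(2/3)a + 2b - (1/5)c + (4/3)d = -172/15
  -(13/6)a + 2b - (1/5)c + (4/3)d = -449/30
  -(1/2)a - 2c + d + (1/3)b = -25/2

no solution

Row-reduce:
R1 ← R1 / (-1/2).
R2 ← R2 + 2/3·R1.
R3 ← R3 + 13/6·R1.
R4 ← R4 + 1/2·R1.
R2 ← R2 / (2).
R3 ← R3 − 2·R2.
R4 ← R4 − 1/3·R2.
Swap R3 and R4.
R3 ← R3 / (-59/30).
R2 ← R2 + 1/10·R3.
Row 4 reduces to 0 = 1, a contradiction. The system is inconsistent.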